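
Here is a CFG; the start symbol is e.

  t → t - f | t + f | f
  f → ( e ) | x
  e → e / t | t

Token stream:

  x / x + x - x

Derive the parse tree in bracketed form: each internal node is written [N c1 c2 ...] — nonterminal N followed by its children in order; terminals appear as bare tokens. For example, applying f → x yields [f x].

e
e / t
t / t
f / t
x / t
x / t - f
x / t + f - f
x / f + f - f
x / x + f - f
x / x + x - f
x / x + x - x

[e [e [t [f x]]] / [t [t [t [f x]] + [f x]] - [f x]]]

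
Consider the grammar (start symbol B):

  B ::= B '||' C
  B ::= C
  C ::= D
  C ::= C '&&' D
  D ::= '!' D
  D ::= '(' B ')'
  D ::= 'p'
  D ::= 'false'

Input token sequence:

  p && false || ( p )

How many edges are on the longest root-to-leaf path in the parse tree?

6

[B [B [C [C [D p]] && [D false]]] || [C [D ( [B [C [D p]]] )]]]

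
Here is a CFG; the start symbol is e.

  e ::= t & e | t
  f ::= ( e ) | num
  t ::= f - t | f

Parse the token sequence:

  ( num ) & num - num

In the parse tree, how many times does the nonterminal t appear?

4

[e [t [f ( [e [t [f num]]] )]] & [e [t [f num] - [t [f num]]]]]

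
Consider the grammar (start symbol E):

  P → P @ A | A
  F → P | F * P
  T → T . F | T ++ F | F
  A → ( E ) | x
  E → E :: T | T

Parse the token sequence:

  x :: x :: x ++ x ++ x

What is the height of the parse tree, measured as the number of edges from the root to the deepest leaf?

[E [E [E [T [F [P [A x]]]]] :: [T [F [P [A x]]]]] :: [T [T [T [F [P [A x]]]] ++ [F [P [A x]]]] ++ [F [P [A x]]]]]

7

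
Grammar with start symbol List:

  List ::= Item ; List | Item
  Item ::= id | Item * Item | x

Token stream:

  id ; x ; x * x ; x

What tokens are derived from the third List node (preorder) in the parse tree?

x * x ; x

[List [Item id] ; [List [Item x] ; [List [Item [Item x] * [Item x]] ; [List [Item x]]]]]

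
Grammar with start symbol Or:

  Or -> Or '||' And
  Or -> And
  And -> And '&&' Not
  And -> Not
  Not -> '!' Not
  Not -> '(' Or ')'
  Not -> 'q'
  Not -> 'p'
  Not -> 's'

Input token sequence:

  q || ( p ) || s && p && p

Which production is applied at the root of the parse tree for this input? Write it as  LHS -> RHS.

[Or [Or [Or [And [Not q]]] || [And [Not ( [Or [And [Not p]]] )]]] || [And [And [And [Not s]] && [Not p]] && [Not p]]]

Or -> Or '||' And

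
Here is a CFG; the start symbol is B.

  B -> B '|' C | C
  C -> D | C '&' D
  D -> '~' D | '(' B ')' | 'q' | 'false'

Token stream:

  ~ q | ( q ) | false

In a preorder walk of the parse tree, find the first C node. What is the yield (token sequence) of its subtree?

[B [B [B [C [D ~ [D q]]]] | [C [D ( [B [C [D q]]] )]]] | [C [D false]]]

~ q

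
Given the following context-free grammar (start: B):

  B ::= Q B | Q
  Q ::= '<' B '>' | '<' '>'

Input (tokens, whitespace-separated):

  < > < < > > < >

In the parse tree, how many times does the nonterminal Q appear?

4

[B [Q < >] [B [Q < [B [Q < >]] >] [B [Q < >]]]]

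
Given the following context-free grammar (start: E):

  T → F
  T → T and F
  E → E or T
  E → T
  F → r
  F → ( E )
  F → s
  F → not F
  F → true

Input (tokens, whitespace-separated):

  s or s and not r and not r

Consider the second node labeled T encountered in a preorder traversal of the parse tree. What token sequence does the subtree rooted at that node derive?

s and not r and not r

[E [E [T [F s]]] or [T [T [T [F s]] and [F not [F r]]] and [F not [F r]]]]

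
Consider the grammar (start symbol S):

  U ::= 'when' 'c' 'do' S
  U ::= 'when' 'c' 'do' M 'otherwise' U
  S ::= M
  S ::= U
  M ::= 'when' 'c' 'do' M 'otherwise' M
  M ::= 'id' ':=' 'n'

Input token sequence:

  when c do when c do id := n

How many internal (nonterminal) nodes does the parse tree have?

[S [U when c do [S [U when c do [S [M id := n]]]]]]

6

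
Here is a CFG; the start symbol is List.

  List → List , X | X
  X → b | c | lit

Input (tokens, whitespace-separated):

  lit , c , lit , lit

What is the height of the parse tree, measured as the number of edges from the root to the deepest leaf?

5

[List [List [List [List [X lit]] , [X c]] , [X lit]] , [X lit]]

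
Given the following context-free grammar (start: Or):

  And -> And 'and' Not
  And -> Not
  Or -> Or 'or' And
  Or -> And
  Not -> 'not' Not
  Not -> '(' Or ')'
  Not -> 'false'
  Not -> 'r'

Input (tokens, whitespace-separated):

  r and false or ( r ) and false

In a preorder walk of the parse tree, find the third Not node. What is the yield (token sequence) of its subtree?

[Or [Or [And [And [Not r]] and [Not false]]] or [And [And [Not ( [Or [And [Not r]]] )]] and [Not false]]]

( r )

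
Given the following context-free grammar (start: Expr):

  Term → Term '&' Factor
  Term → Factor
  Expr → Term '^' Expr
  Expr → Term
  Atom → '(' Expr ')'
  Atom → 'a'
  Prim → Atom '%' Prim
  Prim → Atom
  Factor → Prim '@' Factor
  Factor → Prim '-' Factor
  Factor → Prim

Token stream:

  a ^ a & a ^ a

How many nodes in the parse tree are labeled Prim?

4

[Expr [Term [Factor [Prim [Atom a]]]] ^ [Expr [Term [Term [Factor [Prim [Atom a]]]] & [Factor [Prim [Atom a]]]] ^ [Expr [Term [Factor [Prim [Atom a]]]]]]]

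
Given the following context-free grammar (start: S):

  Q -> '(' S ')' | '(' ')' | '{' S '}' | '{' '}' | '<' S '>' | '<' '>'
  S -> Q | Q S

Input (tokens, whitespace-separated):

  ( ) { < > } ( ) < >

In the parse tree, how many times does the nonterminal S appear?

[S [Q ( )] [S [Q { [S [Q < >]] }] [S [Q ( )] [S [Q < >]]]]]

5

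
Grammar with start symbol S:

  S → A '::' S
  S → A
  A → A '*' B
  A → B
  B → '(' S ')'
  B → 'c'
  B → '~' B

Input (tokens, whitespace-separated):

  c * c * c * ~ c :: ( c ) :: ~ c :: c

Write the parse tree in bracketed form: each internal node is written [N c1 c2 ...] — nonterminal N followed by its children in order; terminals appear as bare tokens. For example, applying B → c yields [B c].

[S [A [A [A [A [B c]] * [B c]] * [B c]] * [B ~ [B c]]] :: [S [A [B ( [S [A [B c]]] )]] :: [S [A [B ~ [B c]]] :: [S [A [B c]]]]]]

S
A :: S
A * B :: S
A * B * B :: S
A * B * B * B :: S
B * B * B * B :: S
c * B * B * B :: S
c * c * B * B :: S
c * c * c * B :: S
c * c * c * ~ B :: S
c * c * c * ~ c :: S
c * c * c * ~ c :: A :: S
c * c * c * ~ c :: B :: S
c * c * c * ~ c :: ( S ) :: S
c * c * c * ~ c :: ( A ) :: S
c * c * c * ~ c :: ( B ) :: S
c * c * c * ~ c :: ( c ) :: S
c * c * c * ~ c :: ( c ) :: A :: S
c * c * c * ~ c :: ( c ) :: B :: S
c * c * c * ~ c :: ( c ) :: ~ B :: S
c * c * c * ~ c :: ( c ) :: ~ c :: S
c * c * c * ~ c :: ( c ) :: ~ c :: A
c * c * c * ~ c :: ( c ) :: ~ c :: B
c * c * c * ~ c :: ( c ) :: ~ c :: c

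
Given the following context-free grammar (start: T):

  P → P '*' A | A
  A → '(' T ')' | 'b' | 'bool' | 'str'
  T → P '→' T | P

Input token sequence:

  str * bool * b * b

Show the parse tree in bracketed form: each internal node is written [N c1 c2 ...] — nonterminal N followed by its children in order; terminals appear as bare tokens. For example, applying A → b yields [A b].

T
P
P * A
P * A * A
P * A * A * A
A * A * A * A
str * A * A * A
str * bool * A * A
str * bool * b * A
str * bool * b * b

[T [P [P [P [P [A str]] * [A bool]] * [A b]] * [A b]]]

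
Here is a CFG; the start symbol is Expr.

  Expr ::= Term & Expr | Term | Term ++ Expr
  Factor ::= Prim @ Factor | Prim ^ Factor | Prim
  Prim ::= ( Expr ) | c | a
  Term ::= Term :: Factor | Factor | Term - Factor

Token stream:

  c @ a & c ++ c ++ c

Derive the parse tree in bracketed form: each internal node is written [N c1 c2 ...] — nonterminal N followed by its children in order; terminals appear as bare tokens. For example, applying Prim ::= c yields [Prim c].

Expr
Term & Expr
Factor & Expr
Prim @ Factor & Expr
c @ Factor & Expr
c @ Prim & Expr
c @ a & Expr
c @ a & Term ++ Expr
c @ a & Factor ++ Expr
c @ a & Prim ++ Expr
c @ a & c ++ Expr
c @ a & c ++ Term ++ Expr
c @ a & c ++ Factor ++ Expr
c @ a & c ++ Prim ++ Expr
c @ a & c ++ c ++ Expr
c @ a & c ++ c ++ Term
c @ a & c ++ c ++ Factor
c @ a & c ++ c ++ Prim
c @ a & c ++ c ++ c

[Expr [Term [Factor [Prim c] @ [Factor [Prim a]]]] & [Expr [Term [Factor [Prim c]]] ++ [Expr [Term [Factor [Prim c]]] ++ [Expr [Term [Factor [Prim c]]]]]]]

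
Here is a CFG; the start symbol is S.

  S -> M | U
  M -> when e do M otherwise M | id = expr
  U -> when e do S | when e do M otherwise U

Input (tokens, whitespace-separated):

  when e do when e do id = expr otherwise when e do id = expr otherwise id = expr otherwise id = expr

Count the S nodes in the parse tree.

[S [M when e do [M when e do [M id = expr] otherwise [M when e do [M id = expr] otherwise [M id = expr]]] otherwise [M id = expr]]]

1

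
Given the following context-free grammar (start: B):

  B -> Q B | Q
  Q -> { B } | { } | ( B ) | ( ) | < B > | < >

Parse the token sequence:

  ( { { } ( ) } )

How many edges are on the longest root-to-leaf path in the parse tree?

[B [Q ( [B [Q { [B [Q { }] [B [Q ( )]]] }]] )]]

7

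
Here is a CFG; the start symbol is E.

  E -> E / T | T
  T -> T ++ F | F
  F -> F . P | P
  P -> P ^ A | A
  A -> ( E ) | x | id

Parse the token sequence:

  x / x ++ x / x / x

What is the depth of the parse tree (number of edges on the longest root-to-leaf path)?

8

[E [E [E [E [T [F [P [A x]]]]] / [T [T [F [P [A x]]]] ++ [F [P [A x]]]]] / [T [F [P [A x]]]]] / [T [F [P [A x]]]]]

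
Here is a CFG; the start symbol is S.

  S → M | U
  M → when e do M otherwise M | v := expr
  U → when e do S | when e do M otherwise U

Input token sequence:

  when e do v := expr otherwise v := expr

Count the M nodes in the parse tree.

3

[S [M when e do [M v := expr] otherwise [M v := expr]]]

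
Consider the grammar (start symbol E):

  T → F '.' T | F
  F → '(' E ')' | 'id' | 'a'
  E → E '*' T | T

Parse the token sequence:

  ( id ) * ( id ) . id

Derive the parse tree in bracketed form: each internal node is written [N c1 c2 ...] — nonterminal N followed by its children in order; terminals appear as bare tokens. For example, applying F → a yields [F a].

[E [E [T [F ( [E [T [F id]]] )]]] * [T [F ( [E [T [F id]]] )] . [T [F id]]]]

E
E * T
T * T
F * T
( E ) * T
( T ) * T
( F ) * T
( id ) * T
( id ) * F . T
( id ) * ( E ) . T
( id ) * ( T ) . T
( id ) * ( F ) . T
( id ) * ( id ) . T
( id ) * ( id ) . F
( id ) * ( id ) . id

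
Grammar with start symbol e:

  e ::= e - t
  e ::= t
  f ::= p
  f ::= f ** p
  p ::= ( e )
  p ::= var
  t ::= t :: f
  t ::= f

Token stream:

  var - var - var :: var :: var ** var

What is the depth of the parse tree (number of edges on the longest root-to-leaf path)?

6

[e [e [e [t [f [p var]]]] - [t [f [p var]]]] - [t [t [t [f [p var]]] :: [f [p var]]] :: [f [f [p var]] ** [p var]]]]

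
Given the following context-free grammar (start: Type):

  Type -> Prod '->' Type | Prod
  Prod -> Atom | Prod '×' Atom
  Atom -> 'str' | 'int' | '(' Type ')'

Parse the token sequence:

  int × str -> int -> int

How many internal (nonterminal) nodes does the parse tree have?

[Type [Prod [Prod [Atom int]] × [Atom str]] -> [Type [Prod [Atom int]] -> [Type [Prod [Atom int]]]]]

11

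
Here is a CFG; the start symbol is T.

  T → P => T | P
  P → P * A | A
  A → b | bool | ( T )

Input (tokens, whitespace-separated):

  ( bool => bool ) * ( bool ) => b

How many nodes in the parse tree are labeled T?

[T [P [P [A ( [T [P [A bool]] => [T [P [A bool]]]] )]] * [A ( [T [P [A bool]]] )]] => [T [P [A b]]]]

5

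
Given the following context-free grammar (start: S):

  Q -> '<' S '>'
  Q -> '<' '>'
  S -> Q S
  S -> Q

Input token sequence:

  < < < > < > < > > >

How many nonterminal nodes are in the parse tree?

[S [Q < [S [Q < [S [Q < >] [S [Q < >] [S [Q < >]]]] >]] >]]

10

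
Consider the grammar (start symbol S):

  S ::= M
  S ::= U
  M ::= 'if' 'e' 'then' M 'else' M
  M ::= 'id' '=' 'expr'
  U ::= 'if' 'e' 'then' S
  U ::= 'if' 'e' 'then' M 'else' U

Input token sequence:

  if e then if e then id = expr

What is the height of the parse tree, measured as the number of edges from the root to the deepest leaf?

[S [U if e then [S [U if e then [S [M id = expr]]]]]]

6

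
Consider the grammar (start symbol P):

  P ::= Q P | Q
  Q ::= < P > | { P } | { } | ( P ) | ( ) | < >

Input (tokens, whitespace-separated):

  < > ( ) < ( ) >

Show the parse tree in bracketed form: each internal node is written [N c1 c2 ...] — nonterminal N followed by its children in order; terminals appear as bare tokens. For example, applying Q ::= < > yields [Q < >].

P
Q P
< > P
< > Q P
< > ( ) P
< > ( ) Q
< > ( ) < P >
< > ( ) < Q >
< > ( ) < ( ) >

[P [Q < >] [P [Q ( )] [P [Q < [P [Q ( )]] >]]]]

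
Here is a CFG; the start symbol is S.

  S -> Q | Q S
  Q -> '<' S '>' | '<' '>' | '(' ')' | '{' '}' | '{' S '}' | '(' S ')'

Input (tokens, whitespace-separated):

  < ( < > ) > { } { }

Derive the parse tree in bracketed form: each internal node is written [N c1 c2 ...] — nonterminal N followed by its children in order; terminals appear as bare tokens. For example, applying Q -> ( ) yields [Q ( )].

S
Q S
< S > S
< Q > S
< ( S ) > S
< ( Q ) > S
< ( < > ) > S
< ( < > ) > Q S
< ( < > ) > { } S
< ( < > ) > { } Q
< ( < > ) > { } { }

[S [Q < [S [Q ( [S [Q < >]] )]] >] [S [Q { }] [S [Q { }]]]]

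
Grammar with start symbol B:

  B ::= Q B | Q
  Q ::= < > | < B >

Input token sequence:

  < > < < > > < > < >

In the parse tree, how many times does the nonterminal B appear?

5

[B [Q < >] [B [Q < [B [Q < >]] >] [B [Q < >] [B [Q < >]]]]]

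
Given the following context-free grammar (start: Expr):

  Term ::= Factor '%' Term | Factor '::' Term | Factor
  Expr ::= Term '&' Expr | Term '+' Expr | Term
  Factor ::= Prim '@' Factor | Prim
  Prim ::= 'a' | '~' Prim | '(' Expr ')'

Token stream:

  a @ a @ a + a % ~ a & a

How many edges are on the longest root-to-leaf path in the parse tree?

[Expr [Term [Factor [Prim a] @ [Factor [Prim a] @ [Factor [Prim a]]]]] + [Expr [Term [Factor [Prim a]] % [Term [Factor [Prim ~ [Prim a]]]]] & [Expr [Term [Factor [Prim a]]]]]]

7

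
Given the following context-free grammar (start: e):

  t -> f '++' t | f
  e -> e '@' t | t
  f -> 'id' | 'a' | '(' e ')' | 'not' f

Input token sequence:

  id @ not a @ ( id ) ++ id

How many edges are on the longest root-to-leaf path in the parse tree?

[e [e [e [t [f id]]] @ [t [f not [f a]]]] @ [t [f ( [e [t [f id]]] )] ++ [t [f id]]]]

6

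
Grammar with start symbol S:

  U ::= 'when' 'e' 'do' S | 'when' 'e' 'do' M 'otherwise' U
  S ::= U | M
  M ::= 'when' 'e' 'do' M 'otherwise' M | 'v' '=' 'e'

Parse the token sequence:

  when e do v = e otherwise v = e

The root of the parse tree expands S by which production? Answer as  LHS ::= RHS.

[S [M when e do [M v = e] otherwise [M v = e]]]

S ::= M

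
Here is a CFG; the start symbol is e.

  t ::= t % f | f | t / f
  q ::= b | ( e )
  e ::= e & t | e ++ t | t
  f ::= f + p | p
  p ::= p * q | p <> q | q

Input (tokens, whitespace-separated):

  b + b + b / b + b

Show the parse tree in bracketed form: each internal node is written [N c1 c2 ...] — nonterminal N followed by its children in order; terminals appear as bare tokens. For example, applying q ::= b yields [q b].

[e [t [t [f [f [f [p [q b]]] + [p [q b]]] + [p [q b]]]] / [f [f [p [q b]]] + [p [q b]]]]]

e
t
t / f
f / f
f + p / f
f + p + p / f
p + p + p / f
q + p + p / f
b + p + p / f
b + q + p / f
b + b + p / f
b + b + q / f
b + b + b / f
b + b + b / f + p
b + b + b / p + p
b + b + b / q + p
b + b + b / b + p
b + b + b / b + q
b + b + b / b + b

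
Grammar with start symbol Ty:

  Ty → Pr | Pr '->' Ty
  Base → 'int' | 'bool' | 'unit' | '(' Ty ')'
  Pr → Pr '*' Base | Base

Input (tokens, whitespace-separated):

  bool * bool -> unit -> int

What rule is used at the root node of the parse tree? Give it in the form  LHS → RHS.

[Ty [Pr [Pr [Base bool]] * [Base bool]] -> [Ty [Pr [Base unit]] -> [Ty [Pr [Base int]]]]]

Ty → Pr '->' Ty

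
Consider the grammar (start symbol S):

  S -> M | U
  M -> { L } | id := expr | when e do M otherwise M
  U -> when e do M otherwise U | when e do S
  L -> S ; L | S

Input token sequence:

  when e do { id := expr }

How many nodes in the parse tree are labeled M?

[S [U when e do [S [M { [L [S [M id := expr]]] }]]]]

2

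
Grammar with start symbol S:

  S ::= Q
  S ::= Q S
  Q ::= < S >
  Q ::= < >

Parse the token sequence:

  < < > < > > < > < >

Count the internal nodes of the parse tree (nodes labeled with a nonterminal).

10

[S [Q < [S [Q < >] [S [Q < >]]] >] [S [Q < >] [S [Q < >]]]]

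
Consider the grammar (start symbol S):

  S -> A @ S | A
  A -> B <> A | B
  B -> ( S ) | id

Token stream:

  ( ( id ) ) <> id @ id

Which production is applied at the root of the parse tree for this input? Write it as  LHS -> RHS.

S -> A @ S

[S [A [B ( [S [A [B ( [S [A [B id]]] )]]] )] <> [A [B id]]] @ [S [A [B id]]]]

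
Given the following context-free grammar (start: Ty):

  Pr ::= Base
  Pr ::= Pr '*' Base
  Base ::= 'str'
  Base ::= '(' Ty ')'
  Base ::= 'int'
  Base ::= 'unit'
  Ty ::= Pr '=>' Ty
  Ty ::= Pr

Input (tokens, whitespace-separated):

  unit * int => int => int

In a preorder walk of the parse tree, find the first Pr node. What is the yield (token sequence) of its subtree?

unit * int

[Ty [Pr [Pr [Base unit]] * [Base int]] => [Ty [Pr [Base int]] => [Ty [Pr [Base int]]]]]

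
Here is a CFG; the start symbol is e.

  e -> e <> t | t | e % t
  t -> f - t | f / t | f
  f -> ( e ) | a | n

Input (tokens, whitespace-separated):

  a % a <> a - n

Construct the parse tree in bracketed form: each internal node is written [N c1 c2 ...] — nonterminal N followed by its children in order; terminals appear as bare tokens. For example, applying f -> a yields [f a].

[e [e [e [t [f a]]] % [t [f a]]] <> [t [f a] - [t [f n]]]]

e
e <> t
e % t <> t
t % t <> t
f % t <> t
a % t <> t
a % f <> t
a % a <> t
a % a <> f - t
a % a <> a - t
a % a <> a - f
a % a <> a - n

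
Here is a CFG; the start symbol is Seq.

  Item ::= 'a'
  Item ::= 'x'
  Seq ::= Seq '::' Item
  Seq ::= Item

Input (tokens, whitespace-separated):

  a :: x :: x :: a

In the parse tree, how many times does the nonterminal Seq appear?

4

[Seq [Seq [Seq [Seq [Item a]] :: [Item x]] :: [Item x]] :: [Item a]]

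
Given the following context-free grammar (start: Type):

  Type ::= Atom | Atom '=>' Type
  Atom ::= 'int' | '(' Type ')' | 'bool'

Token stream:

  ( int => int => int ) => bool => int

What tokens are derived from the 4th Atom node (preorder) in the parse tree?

[Type [Atom ( [Type [Atom int] => [Type [Atom int] => [Type [Atom int]]]] )] => [Type [Atom bool] => [Type [Atom int]]]]

int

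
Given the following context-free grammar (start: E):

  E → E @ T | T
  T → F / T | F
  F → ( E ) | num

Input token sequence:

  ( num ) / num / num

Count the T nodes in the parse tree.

[E [T [F ( [E [T [F num]]] )] / [T [F num] / [T [F num]]]]]

4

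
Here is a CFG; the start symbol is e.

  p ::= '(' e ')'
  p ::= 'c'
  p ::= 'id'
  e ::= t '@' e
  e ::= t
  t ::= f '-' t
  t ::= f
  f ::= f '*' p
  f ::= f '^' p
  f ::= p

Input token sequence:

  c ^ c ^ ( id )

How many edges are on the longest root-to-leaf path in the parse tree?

[e [t [f [f [f [p c]] ^ [p c]] ^ [p ( [e [t [f [p id]]]] )]]]]

8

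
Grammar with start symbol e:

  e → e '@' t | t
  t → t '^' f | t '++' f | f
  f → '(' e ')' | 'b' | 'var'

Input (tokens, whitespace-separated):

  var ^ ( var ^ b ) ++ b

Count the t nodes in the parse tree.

[e [t [t [t [f var]] ^ [f ( [e [t [t [f var]] ^ [f b]]] )]] ++ [f b]]]

5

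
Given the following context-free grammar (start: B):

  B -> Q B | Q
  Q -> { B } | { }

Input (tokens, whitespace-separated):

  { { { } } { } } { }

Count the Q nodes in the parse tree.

[B [Q { [B [Q { [B [Q { }]] }] [B [Q { }]]] }] [B [Q { }]]]

5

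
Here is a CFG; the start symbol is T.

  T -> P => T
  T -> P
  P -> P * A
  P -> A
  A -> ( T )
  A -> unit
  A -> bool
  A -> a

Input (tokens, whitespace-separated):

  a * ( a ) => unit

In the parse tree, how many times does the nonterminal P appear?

[T [P [P [A a]] * [A ( [T [P [A a]]] )]] => [T [P [A unit]]]]

4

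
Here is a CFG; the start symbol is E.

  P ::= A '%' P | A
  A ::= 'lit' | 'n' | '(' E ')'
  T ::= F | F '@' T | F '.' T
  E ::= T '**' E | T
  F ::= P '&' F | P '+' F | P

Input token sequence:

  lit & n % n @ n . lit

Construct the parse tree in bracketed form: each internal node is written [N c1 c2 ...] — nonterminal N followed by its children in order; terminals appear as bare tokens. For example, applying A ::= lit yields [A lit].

[E [T [F [P [A lit]] & [F [P [A n] % [P [A n]]]]] @ [T [F [P [A n]]] . [T [F [P [A lit]]]]]]]

E
T
F @ T
P & F @ T
A & F @ T
lit & F @ T
lit & P @ T
lit & A % P @ T
lit & n % P @ T
lit & n % A @ T
lit & n % n @ T
lit & n % n @ F . T
lit & n % n @ P . T
lit & n % n @ A . T
lit & n % n @ n . T
lit & n % n @ n . F
lit & n % n @ n . P
lit & n % n @ n . A
lit & n % n @ n . lit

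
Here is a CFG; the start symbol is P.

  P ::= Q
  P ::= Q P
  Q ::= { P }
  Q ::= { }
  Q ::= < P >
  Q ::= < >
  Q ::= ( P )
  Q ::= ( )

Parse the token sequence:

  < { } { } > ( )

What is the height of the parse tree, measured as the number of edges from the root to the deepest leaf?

[P [Q < [P [Q { }] [P [Q { }]]] >] [P [Q ( )]]]

5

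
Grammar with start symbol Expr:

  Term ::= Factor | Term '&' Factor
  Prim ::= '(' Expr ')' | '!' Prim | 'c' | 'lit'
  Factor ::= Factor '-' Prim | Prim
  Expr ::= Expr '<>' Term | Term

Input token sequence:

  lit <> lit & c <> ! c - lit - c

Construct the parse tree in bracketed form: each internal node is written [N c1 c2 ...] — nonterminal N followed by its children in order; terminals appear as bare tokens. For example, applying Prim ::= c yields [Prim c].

Expr
Expr <> Term
Expr <> Term <> Term
Term <> Term <> Term
Factor <> Term <> Term
Prim <> Term <> Term
lit <> Term <> Term
lit <> Term & Factor <> Term
lit <> Factor & Factor <> Term
lit <> Prim & Factor <> Term
lit <> lit & Factor <> Term
lit <> lit & Prim <> Term
lit <> lit & c <> Term
lit <> lit & c <> Factor
lit <> lit & c <> Factor - Prim
lit <> lit & c <> Factor - Prim - Prim
lit <> lit & c <> Prim - Prim - Prim
lit <> lit & c <> ! Prim - Prim - Prim
lit <> lit & c <> ! c - Prim - Prim
lit <> lit & c <> ! c - lit - Prim
lit <> lit & c <> ! c - lit - c

[Expr [Expr [Expr [Term [Factor [Prim lit]]]] <> [Term [Term [Factor [Prim lit]]] & [Factor [Prim c]]]] <> [Term [Factor [Factor [Factor [Prim ! [Prim c]]] - [Prim lit]] - [Prim c]]]]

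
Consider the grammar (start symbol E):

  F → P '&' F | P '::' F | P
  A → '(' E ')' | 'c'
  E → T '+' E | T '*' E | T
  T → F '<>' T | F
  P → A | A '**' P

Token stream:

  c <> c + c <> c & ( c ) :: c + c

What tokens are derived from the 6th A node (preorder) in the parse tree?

[E [T [F [P [A c]]] <> [T [F [P [A c]]]]] + [E [T [F [P [A c]]] <> [T [F [P [A c]] & [F [P [A ( [E [T [F [P [A c]]]]] )]] :: [F [P [A c]]]]]]] + [E [T [F [P [A c]]]]]]]

c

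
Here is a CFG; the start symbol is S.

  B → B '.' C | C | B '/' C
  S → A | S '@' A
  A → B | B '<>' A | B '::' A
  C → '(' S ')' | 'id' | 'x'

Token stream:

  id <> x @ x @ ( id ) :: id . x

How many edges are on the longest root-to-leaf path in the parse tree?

8

[S [S [S [A [B [C id]] <> [A [B [C x]]]]] @ [A [B [C x]]]] @ [A [B [C ( [S [A [B [C id]]]] )]] :: [A [B [B [C id]] . [C x]]]]]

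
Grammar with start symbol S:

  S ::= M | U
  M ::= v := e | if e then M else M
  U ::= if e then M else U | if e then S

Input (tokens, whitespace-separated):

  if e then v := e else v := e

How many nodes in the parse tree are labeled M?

[S [M if e then [M v := e] else [M v := e]]]

3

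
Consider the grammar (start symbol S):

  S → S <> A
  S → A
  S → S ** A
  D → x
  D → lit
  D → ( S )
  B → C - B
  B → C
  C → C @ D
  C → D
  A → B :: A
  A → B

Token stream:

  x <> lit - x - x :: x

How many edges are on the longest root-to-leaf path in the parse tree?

7

[S [S [A [B [C [D x]]]]] <> [A [B [C [D lit]] - [B [C [D x]] - [B [C [D x]]]]] :: [A [B [C [D x]]]]]]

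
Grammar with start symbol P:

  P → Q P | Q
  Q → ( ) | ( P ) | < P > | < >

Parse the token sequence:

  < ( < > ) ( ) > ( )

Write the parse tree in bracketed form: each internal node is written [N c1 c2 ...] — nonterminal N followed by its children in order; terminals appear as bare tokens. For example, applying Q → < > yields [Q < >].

P
Q P
< P > P
< Q P > P
< ( P ) P > P
< ( Q ) P > P
< ( < > ) P > P
< ( < > ) Q > P
< ( < > ) ( ) > P
< ( < > ) ( ) > Q
< ( < > ) ( ) > ( )

[P [Q < [P [Q ( [P [Q < >]] )] [P [Q ( )]]] >] [P [Q ( )]]]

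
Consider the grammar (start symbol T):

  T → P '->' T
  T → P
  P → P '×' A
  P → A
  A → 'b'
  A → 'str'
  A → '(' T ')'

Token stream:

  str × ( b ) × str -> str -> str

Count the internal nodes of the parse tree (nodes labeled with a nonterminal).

16

[T [P [P [P [A str]] × [A ( [T [P [A b]]] )]] × [A str]] -> [T [P [A str]] -> [T [P [A str]]]]]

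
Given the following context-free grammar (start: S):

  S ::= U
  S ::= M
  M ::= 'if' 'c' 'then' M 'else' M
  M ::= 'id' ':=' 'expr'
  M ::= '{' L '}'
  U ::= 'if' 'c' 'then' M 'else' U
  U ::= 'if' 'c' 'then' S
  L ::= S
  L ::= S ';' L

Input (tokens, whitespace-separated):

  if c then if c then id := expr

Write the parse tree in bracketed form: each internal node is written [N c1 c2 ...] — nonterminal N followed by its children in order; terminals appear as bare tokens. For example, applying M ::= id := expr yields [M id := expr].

S
U
if c then S
if c then U
if c then if c then S
if c then if c then M
if c then if c then id := expr

[S [U if c then [S [U if c then [S [M id := expr]]]]]]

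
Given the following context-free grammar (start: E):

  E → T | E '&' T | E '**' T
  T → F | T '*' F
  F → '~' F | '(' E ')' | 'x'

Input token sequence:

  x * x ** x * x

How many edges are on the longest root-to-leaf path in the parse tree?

5

[E [E [T [T [F x]] * [F x]]] ** [T [T [F x]] * [F x]]]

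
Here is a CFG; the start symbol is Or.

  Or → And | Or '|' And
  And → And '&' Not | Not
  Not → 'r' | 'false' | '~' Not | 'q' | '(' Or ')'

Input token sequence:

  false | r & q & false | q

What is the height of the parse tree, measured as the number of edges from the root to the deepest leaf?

[Or [Or [Or [And [Not false]]] | [And [And [And [Not r]] & [Not q]] & [Not false]]] | [And [Not q]]]

6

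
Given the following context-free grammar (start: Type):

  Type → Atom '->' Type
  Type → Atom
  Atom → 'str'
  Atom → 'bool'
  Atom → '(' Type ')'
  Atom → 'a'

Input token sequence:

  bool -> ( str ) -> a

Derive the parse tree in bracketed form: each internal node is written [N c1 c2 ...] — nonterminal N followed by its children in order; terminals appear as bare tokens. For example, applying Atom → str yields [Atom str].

Type
Atom -> Type
bool -> Type
bool -> Atom -> Type
bool -> ( Type ) -> Type
bool -> ( Atom ) -> Type
bool -> ( str ) -> Type
bool -> ( str ) -> Atom
bool -> ( str ) -> a

[Type [Atom bool] -> [Type [Atom ( [Type [Atom str]] )] -> [Type [Atom a]]]]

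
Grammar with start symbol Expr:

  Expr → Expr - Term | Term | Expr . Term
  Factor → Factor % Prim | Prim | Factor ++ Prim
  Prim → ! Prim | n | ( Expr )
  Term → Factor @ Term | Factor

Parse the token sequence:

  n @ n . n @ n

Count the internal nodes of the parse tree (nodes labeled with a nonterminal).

14

[Expr [Expr [Term [Factor [Prim n]] @ [Term [Factor [Prim n]]]]] . [Term [Factor [Prim n]] @ [Term [Factor [Prim n]]]]]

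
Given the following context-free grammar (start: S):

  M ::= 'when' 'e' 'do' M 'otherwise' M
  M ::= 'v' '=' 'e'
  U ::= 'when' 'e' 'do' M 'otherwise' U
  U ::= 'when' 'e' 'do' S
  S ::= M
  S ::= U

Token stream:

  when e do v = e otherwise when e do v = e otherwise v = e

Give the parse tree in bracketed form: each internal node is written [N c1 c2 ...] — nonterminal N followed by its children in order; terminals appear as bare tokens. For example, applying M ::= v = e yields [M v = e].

[S [M when e do [M v = e] otherwise [M when e do [M v = e] otherwise [M v = e]]]]

S
M
when e do M otherwise M
when e do v = e otherwise M
when e do v = e otherwise when e do M otherwise M
when e do v = e otherwise when e do v = e otherwise M
when e do v = e otherwise when e do v = e otherwise v = e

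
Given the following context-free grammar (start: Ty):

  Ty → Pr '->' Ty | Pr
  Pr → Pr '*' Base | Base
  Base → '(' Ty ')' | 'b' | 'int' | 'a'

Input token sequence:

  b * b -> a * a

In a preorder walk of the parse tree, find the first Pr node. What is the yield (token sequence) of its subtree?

[Ty [Pr [Pr [Base b]] * [Base b]] -> [Ty [Pr [Pr [Base a]] * [Base a]]]]

b * b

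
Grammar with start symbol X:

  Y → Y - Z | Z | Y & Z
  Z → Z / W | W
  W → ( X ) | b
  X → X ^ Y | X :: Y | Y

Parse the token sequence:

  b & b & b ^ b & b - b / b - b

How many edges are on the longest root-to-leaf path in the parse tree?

7

[X [X [Y [Y [Y [Z [W b]]] & [Z [W b]]] & [Z [W b]]]] ^ [Y [Y [Y [Y [Z [W b]]] & [Z [W b]]] - [Z [Z [W b]] / [W b]]] - [Z [W b]]]]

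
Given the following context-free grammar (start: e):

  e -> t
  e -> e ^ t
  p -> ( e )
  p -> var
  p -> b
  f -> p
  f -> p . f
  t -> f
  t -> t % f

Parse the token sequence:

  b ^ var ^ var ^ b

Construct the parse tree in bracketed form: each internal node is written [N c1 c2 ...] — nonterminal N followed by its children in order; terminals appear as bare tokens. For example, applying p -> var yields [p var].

[e [e [e [e [t [f [p b]]]] ^ [t [f [p var]]]] ^ [t [f [p var]]]] ^ [t [f [p b]]]]

e
e ^ t
e ^ t ^ t
e ^ t ^ t ^ t
t ^ t ^ t ^ t
f ^ t ^ t ^ t
p ^ t ^ t ^ t
b ^ t ^ t ^ t
b ^ f ^ t ^ t
b ^ p ^ t ^ t
b ^ var ^ t ^ t
b ^ var ^ f ^ t
b ^ var ^ p ^ t
b ^ var ^ var ^ t
b ^ var ^ var ^ f
b ^ var ^ var ^ p
b ^ var ^ var ^ b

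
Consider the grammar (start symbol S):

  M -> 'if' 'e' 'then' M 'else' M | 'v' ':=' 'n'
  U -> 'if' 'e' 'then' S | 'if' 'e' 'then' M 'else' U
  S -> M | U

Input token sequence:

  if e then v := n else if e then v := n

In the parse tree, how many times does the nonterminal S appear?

[S [U if e then [M v := n] else [U if e then [S [M v := n]]]]]

2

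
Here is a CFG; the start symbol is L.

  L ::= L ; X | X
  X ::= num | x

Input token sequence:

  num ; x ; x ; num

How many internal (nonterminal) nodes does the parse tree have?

8

[L [L [L [L [X num]] ; [X x]] ; [X x]] ; [X num]]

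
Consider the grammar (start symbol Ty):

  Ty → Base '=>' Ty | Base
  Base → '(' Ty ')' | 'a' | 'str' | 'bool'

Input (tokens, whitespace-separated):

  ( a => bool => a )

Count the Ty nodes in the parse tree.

[Ty [Base ( [Ty [Base a] => [Ty [Base bool] => [Ty [Base a]]]] )]]

4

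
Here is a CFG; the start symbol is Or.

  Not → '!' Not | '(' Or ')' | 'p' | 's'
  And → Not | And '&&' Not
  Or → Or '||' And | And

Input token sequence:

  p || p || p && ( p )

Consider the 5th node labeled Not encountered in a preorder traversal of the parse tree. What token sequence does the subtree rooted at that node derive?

p

[Or [Or [Or [And [Not p]]] || [And [Not p]]] || [And [And [Not p]] && [Not ( [Or [And [Not p]]] )]]]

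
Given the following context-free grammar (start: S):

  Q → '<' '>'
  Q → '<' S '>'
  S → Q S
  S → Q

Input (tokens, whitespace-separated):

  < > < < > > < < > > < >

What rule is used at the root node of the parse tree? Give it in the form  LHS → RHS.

S → Q S

[S [Q < >] [S [Q < [S [Q < >]] >] [S [Q < [S [Q < >]] >] [S [Q < >]]]]]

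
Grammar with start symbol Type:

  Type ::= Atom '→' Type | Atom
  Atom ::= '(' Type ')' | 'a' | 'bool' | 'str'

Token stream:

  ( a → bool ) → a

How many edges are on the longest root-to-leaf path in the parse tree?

[Type [Atom ( [Type [Atom a] → [Type [Atom bool]]] )] → [Type [Atom a]]]

5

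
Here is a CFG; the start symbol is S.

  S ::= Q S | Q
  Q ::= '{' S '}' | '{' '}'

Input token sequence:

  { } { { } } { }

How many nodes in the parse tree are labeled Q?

4

[S [Q { }] [S [Q { [S [Q { }]] }] [S [Q { }]]]]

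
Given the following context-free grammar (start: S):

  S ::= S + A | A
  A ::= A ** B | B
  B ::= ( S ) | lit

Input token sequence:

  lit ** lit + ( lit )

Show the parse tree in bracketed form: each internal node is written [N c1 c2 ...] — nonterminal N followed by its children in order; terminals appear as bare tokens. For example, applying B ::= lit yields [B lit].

S
S + A
A + A
A ** B + A
B ** B + A
lit ** B + A
lit ** lit + A
lit ** lit + B
lit ** lit + ( S )
lit ** lit + ( A )
lit ** lit + ( B )
lit ** lit + ( lit )

[S [S [A [A [B lit]] ** [B lit]]] + [A [B ( [S [A [B lit]]] )]]]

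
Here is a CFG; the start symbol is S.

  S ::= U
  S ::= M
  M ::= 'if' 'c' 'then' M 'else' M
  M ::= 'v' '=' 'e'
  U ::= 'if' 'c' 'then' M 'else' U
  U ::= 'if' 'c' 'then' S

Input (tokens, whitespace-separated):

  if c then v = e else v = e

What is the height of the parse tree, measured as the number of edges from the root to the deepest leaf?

[S [M if c then [M v = e] else [M v = e]]]

3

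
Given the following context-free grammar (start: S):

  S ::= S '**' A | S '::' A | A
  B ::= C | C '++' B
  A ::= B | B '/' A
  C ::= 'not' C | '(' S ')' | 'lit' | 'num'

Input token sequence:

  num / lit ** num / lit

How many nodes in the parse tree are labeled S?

2

[S [S [A [B [C num]] / [A [B [C lit]]]]] ** [A [B [C num]] / [A [B [C lit]]]]]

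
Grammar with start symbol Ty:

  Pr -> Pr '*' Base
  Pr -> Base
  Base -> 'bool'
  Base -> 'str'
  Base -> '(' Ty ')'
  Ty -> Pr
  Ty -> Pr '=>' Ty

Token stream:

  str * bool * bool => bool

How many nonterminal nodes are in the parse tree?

10

[Ty [Pr [Pr [Pr [Base str]] * [Base bool]] * [Base bool]] => [Ty [Pr [Base bool]]]]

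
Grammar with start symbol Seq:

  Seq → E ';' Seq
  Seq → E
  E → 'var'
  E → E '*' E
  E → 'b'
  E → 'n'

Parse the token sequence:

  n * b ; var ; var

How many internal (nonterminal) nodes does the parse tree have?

8

[Seq [E [E n] * [E b]] ; [Seq [E var] ; [Seq [E var]]]]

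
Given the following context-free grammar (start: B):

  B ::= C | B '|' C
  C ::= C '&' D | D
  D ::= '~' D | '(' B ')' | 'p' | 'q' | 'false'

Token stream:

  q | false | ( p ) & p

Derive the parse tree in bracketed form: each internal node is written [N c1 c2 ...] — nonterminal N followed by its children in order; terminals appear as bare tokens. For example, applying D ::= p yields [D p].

B
B | C
B | C | C
C | C | C
D | C | C
q | C | C
q | D | C
q | false | C
q | false | C & D
q | false | D & D
q | false | ( B ) & D
q | false | ( C ) & D
q | false | ( D ) & D
q | false | ( p ) & D
q | false | ( p ) & p

[B [B [B [C [D q]]] | [C [D false]]] | [C [C [D ( [B [C [D p]]] )]] & [D p]]]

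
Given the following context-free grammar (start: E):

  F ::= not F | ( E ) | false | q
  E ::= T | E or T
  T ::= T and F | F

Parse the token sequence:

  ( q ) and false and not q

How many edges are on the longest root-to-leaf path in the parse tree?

[E [T [T [T [F ( [E [T [F q]]] )]] and [F false]] and [F not [F q]]]]

8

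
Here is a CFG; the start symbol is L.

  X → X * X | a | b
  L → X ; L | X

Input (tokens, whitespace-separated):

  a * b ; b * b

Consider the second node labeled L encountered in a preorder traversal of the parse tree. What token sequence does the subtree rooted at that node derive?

b * b

[L [X [X a] * [X b]] ; [L [X [X b] * [X b]]]]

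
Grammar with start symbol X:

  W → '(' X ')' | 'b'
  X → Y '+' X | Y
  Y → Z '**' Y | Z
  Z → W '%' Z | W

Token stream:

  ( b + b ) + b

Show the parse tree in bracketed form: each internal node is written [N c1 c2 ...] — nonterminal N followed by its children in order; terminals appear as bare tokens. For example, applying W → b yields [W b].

[X [Y [Z [W ( [X [Y [Z [W b]]] + [X [Y [Z [W b]]]]] )]]] + [X [Y [Z [W b]]]]]

X
Y + X
Z + X
W + X
( X ) + X
( Y + X ) + X
( Z + X ) + X
( W + X ) + X
( b + X ) + X
( b + Y ) + X
( b + Z ) + X
( b + W ) + X
( b + b ) + X
( b + b ) + Y
( b + b ) + Z
( b + b ) + W
( b + b ) + b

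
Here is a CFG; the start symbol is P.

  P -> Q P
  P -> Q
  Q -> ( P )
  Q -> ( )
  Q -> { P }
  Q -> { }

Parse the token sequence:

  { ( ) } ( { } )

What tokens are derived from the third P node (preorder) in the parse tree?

[P [Q { [P [Q ( )]] }] [P [Q ( [P [Q { }]] )]]]

( { } )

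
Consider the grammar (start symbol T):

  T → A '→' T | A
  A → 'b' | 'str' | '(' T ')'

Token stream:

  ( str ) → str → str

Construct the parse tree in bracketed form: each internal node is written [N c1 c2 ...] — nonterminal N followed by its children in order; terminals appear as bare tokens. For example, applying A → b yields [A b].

T
A → T
( T ) → T
( A ) → T
( str ) → T
( str ) → A → T
( str ) → str → T
( str ) → str → A
( str ) → str → str

[T [A ( [T [A str]] )] → [T [A str] → [T [A str]]]]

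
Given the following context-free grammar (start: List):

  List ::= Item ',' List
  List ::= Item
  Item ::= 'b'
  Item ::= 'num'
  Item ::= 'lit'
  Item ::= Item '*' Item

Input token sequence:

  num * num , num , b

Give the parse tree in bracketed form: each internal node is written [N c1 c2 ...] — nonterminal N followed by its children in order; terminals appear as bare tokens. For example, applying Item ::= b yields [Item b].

[List [Item [Item num] * [Item num]] , [List [Item num] , [List [Item b]]]]

List
Item , List
Item * Item , List
num * Item , List
num * num , List
num * num , Item , List
num * num , num , List
num * num , num , Item
num * num , num , b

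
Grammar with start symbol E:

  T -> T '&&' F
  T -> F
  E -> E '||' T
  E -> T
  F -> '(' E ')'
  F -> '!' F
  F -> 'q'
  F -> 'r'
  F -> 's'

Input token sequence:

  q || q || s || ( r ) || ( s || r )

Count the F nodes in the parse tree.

[E [E [E [E [E [T [F q]]] || [T [F q]]] || [T [F s]]] || [T [F ( [E [T [F r]]] )]]] || [T [F ( [E [E [T [F s]]] || [T [F r]]] )]]]

8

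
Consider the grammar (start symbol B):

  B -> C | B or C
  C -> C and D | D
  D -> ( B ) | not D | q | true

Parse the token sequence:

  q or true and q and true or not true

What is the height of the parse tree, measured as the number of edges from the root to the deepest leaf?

6

[B [B [B [C [D q]]] or [C [C [C [D true]] and [D q]] and [D true]]] or [C [D not [D true]]]]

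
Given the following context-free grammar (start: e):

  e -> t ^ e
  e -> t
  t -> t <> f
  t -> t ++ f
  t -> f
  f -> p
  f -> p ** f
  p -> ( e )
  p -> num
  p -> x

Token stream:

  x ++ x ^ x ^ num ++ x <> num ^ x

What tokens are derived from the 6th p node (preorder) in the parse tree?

num

[e [t [t [f [p x]]] ++ [f [p x]]] ^ [e [t [f [p x]]] ^ [e [t [t [t [f [p num]]] ++ [f [p x]]] <> [f [p num]]] ^ [e [t [f [p x]]]]]]]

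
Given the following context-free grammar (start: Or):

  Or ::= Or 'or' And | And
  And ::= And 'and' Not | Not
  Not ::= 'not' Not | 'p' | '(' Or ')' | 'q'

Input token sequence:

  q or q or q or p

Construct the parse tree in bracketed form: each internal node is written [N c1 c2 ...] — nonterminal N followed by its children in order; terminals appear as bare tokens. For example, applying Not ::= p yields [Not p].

Or
Or or And
Or or And or And
Or or And or And or And
And or And or And or And
Not or And or And or And
q or And or And or And
q or Not or And or And
q or q or And or And
q or q or Not or And
q or q or q or And
q or q or q or Not
q or q or q or p

[Or [Or [Or [Or [And [Not q]]] or [And [Not q]]] or [And [Not q]]] or [And [Not p]]]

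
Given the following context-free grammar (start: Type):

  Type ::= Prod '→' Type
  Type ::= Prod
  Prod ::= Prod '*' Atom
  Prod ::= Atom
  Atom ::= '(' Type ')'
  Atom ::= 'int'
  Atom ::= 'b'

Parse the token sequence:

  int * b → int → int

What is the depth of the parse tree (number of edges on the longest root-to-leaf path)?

[Type [Prod [Prod [Atom int]] * [Atom b]] → [Type [Prod [Atom int]] → [Type [Prod [Atom int]]]]]

5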